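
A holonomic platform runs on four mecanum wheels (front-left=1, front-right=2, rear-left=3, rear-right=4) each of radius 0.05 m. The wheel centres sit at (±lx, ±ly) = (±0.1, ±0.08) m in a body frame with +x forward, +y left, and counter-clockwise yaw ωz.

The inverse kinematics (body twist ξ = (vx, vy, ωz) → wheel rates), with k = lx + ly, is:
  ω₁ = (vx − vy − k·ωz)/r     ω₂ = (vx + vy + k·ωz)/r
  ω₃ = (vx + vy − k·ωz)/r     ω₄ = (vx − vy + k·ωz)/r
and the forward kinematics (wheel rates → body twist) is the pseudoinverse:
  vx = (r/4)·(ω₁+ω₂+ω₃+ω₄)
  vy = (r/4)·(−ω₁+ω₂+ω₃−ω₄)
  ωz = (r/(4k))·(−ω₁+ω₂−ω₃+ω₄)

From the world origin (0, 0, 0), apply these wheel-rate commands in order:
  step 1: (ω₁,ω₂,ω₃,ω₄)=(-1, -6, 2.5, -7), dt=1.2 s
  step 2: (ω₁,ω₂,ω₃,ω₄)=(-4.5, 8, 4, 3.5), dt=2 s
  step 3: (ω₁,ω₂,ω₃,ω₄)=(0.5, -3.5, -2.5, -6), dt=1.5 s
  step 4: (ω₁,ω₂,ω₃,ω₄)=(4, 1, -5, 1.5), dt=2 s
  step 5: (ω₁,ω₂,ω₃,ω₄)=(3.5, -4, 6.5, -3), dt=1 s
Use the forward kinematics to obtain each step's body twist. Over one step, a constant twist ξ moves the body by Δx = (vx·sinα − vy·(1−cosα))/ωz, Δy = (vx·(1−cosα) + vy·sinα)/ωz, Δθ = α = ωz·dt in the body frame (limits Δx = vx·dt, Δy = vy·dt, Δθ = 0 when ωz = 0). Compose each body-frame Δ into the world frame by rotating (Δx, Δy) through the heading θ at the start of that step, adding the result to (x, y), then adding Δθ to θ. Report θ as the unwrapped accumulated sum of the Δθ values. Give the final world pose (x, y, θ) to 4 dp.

(0.0867, 0.0696, -1.0174)

step 1: ξ=(vx,vy,ωz)=(-0.1438, 0.0562, -1.0069), dt=1.2 → body Δ=(-0.0974, 0.1444, -1.2083) → world pose (-0.0974, 0.1444, -1.2083)
step 2: ξ=(vx,vy,ωz)=(0.1375, 0.1625, 0.8333), dt=2.0 → body Δ=(-0.0494, 0.3749, 1.6667) → world pose (0.2356, 0.3235, 0.4583)
step 3: ξ=(vx,vy,ωz)=(-0.1438, -0.0062, -0.5208), dt=1.5 → body Δ=(-0.1978, 0.0716, -0.7812) → world pose (0.0265, 0.3002, -0.3229)
step 4: ξ=(vx,vy,ωz)=(0.0188, -0.1188, 0.2431), dt=2.0 → body Δ=(0.0926, -0.2193, 0.4861) → world pose (0.0448, 0.0628, 0.1632)
step 5: ξ=(vx,vy,ωz)=(0.0375, 0.0250, -1.1806), dt=1.0 → body Δ=(0.0425, -0.0001, -1.1806) → world pose (0.0867, 0.0696, -1.0174)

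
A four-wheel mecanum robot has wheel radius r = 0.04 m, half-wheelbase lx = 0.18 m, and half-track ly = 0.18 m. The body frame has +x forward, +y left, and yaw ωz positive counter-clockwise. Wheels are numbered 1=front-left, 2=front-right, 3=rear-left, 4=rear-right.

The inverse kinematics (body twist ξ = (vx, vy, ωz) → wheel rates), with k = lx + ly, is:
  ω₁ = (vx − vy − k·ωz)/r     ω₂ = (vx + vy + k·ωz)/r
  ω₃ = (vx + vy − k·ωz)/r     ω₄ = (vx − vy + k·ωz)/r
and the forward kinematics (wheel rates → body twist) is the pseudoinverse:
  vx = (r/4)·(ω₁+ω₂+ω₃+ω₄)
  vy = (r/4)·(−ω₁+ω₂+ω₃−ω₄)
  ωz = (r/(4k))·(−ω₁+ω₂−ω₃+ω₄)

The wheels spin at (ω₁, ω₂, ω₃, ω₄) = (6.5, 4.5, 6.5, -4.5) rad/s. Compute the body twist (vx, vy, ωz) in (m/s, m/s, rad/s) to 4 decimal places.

k = lx + ly = 0.18 + 0.18 = 0.3600
ω₁+ω₂+ω₃+ω₄ = 13.0000  →  vx = (0.04/4)·13.0000 = 0.1300
−ω₁+ω₂+ω₃−ω₄ = 9.0000  →  vy = (0.04/4)·9.0000 = 0.0900
−ω₁+ω₂−ω₃+ω₄ = -13.0000  →  ωz = (0.04/1.4400)·-13.0000 = -0.3611

(0.1300, 0.0900, -0.3611)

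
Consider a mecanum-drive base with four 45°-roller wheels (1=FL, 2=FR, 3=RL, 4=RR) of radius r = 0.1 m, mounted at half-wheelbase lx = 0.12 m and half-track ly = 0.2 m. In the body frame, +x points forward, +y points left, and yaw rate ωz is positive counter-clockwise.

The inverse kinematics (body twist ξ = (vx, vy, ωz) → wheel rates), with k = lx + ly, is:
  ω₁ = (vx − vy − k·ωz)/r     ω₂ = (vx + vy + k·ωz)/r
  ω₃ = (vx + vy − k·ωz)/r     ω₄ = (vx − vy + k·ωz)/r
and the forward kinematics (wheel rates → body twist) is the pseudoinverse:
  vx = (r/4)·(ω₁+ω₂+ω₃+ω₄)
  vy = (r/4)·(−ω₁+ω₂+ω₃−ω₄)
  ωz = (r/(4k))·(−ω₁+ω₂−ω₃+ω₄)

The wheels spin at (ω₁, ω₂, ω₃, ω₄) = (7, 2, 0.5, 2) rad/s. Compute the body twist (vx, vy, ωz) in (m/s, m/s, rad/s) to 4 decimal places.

k = lx + ly = 0.12 + 0.2 = 0.3200
ω₁+ω₂+ω₃+ω₄ = 11.5000  →  vx = (0.1/4)·11.5000 = 0.2875
−ω₁+ω₂+ω₃−ω₄ = -6.5000  →  vy = (0.1/4)·-6.5000 = -0.1625
−ω₁+ω₂−ω₃+ω₄ = -3.5000  →  ωz = (0.1/1.2800)·-3.5000 = -0.2734

(0.2875, -0.1625, -0.2734)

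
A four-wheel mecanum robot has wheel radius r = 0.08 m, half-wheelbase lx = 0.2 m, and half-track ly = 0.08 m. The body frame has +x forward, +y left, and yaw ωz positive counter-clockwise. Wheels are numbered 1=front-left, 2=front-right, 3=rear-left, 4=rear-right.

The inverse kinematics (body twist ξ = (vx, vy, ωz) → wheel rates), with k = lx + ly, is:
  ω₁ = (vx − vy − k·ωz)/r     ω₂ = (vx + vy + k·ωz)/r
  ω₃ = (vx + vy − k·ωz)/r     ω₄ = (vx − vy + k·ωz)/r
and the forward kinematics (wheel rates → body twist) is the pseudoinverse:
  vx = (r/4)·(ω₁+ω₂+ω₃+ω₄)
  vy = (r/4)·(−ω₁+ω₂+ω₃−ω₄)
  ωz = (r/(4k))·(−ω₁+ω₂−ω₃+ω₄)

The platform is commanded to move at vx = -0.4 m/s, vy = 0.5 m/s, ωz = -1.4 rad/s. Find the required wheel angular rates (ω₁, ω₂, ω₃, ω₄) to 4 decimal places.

(-6.3500, -3.6500, 6.1500, -16.1500)

k = lx + ly = 0.2 + 0.08 = 0.2800;  k·ωz = 0.2800·-1.4 = -0.3920
ω₁ (FL) = (vx − vy − k·ωz)/r = -0.5080/0.08 = -6.3500
ω₂ (FR) = (vx + vy + k·ωz)/r = -0.2920/0.08 = -3.6500
ω₃ (RL) = (vx + vy − k·ωz)/r = 0.4920/0.08 = 6.1500
ω₄ (RR) = (vx − vy + k·ωz)/r = -1.2920/0.08 = -16.1500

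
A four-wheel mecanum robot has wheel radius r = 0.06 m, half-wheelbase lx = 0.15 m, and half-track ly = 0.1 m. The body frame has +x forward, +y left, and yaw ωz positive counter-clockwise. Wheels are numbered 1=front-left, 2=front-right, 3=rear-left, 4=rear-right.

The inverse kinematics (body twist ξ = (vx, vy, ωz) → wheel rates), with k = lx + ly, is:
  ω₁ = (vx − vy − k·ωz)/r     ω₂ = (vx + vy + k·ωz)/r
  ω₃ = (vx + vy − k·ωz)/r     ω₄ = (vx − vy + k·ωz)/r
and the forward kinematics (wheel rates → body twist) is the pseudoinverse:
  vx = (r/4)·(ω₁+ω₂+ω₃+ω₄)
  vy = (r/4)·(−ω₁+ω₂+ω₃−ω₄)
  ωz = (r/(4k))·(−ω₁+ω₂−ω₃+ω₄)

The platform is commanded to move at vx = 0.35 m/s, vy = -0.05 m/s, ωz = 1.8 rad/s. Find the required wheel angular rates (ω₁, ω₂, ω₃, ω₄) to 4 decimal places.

k = lx + ly = 0.15 + 0.1 = 0.2500;  k·ωz = 0.2500·1.8 = 0.4500
ω₁ (FL) = (vx − vy − k·ωz)/r = -0.0500/0.06 = -0.8333
ω₂ (FR) = (vx + vy + k·ωz)/r = 0.7500/0.06 = 12.5000
ω₃ (RL) = (vx + vy − k·ωz)/r = -0.1500/0.06 = -2.5000
ω₄ (RR) = (vx − vy + k·ωz)/r = 0.8500/0.06 = 14.1667

(-0.8333, 12.5000, -2.5000, 14.1667)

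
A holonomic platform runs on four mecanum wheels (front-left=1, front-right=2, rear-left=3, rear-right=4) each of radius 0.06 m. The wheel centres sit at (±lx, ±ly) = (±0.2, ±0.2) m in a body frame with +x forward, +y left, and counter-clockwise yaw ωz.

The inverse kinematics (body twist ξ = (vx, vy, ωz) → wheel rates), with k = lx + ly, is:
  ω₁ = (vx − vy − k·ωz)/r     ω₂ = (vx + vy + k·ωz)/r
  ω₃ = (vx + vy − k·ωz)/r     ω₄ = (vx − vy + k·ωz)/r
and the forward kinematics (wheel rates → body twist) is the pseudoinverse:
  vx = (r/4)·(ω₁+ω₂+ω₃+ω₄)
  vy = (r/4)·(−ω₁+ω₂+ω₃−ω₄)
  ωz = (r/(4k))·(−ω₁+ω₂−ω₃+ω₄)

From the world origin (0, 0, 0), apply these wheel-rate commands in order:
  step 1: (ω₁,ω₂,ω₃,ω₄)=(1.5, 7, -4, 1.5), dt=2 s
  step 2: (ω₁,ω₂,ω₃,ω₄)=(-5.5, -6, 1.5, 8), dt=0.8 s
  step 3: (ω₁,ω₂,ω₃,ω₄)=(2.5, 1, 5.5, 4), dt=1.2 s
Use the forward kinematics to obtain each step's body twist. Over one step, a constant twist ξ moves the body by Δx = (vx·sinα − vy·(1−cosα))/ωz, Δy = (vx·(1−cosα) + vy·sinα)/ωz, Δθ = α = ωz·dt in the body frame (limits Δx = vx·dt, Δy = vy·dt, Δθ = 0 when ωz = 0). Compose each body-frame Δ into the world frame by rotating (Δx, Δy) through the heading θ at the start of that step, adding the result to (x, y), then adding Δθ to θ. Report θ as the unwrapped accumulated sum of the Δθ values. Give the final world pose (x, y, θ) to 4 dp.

(0.3505, 0.1885, 0.8700)

step 1: ξ=(vx,vy,ωz)=(0.0900, 0.0000, 0.4125), dt=2.0 → body Δ=(0.1603, 0.0701, 0.8250) → world pose (0.1603, 0.0701, 0.8250)
step 2: ξ=(vx,vy,ωz)=(-0.0300, -0.1050, 0.2250), dt=0.8 → body Δ=(-0.0163, -0.0857, 0.1800) → world pose (0.2121, 0.0000, 1.0050)
step 3: ξ=(vx,vy,ωz)=(0.1950, 0.0000, -0.1125), dt=1.2 → body Δ=(0.2333, -0.0158, -0.1350) → world pose (0.3505, 0.1885, 0.8700)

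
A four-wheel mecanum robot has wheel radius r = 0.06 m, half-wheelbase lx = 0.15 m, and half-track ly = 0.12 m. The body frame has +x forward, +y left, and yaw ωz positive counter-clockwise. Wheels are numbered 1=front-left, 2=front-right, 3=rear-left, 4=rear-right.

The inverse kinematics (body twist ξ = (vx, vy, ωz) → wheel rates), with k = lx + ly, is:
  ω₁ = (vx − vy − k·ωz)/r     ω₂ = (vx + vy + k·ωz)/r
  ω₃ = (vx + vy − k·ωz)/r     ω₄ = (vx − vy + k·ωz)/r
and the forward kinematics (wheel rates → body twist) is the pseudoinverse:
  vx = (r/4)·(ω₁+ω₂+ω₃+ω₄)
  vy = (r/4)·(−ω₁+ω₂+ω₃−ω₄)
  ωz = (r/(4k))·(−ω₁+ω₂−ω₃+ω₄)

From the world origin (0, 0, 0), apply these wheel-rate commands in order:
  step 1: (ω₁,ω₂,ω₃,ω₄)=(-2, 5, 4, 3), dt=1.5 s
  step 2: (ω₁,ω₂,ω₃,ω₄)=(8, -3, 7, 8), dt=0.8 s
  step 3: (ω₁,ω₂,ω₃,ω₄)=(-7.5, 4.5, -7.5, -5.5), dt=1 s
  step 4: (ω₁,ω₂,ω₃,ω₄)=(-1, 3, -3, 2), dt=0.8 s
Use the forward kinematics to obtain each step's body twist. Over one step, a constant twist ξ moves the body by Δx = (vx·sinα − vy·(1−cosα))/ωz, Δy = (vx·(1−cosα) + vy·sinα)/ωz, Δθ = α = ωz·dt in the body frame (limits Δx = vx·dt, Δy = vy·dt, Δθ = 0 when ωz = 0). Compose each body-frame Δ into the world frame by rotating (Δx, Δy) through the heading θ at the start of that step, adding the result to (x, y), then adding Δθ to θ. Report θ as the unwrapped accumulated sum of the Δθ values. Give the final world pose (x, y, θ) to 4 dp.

step 1: ξ=(vx,vy,ωz)=(0.1500, 0.1200, 0.3333), dt=1.5 → body Δ=(0.1717, 0.2277, 0.5000) → world pose (0.1717, 0.2277, 0.5000)
step 2: ξ=(vx,vy,ωz)=(0.3000, -0.1800, -0.5556), dt=0.8 → body Δ=(0.2007, -0.1918, -0.4444) → world pose (0.4397, 0.1556, 0.0556)
step 3: ξ=(vx,vy,ωz)=(-0.2400, 0.1500, 0.7778), dt=1.0 → body Δ=(-0.2720, 0.0466, 0.7778) → world pose (0.1656, 0.1870, 0.8333)
step 4: ξ=(vx,vy,ωz)=(0.0150, -0.0150, 0.5000), dt=0.8 → body Δ=(0.0141, -0.0093, 0.4000) → world pose (0.1819, 0.1912, 1.2333)

(0.1819, 0.1912, 1.2333)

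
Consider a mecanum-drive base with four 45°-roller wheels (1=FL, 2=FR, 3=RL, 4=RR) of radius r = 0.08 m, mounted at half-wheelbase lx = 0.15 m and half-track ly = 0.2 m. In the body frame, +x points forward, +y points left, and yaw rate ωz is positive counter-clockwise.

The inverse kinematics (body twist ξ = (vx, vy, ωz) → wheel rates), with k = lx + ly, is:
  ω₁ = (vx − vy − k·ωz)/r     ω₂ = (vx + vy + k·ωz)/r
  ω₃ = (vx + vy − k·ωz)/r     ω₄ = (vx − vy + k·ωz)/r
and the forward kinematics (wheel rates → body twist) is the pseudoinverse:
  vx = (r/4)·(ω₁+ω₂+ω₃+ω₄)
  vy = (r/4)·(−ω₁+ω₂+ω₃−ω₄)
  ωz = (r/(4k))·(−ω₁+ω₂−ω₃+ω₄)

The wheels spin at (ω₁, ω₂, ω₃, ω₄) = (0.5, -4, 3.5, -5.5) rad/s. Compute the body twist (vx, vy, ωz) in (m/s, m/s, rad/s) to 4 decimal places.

k = lx + ly = 0.15 + 0.2 = 0.3500
ω₁+ω₂+ω₃+ω₄ = -5.5000  →  vx = (0.08/4)·-5.5000 = -0.1100
−ω₁+ω₂+ω₃−ω₄ = 4.5000  →  vy = (0.08/4)·4.5000 = 0.0900
−ω₁+ω₂−ω₃+ω₄ = -13.5000  →  ωz = (0.08/1.4000)·-13.5000 = -0.7714

(-0.1100, 0.0900, -0.7714)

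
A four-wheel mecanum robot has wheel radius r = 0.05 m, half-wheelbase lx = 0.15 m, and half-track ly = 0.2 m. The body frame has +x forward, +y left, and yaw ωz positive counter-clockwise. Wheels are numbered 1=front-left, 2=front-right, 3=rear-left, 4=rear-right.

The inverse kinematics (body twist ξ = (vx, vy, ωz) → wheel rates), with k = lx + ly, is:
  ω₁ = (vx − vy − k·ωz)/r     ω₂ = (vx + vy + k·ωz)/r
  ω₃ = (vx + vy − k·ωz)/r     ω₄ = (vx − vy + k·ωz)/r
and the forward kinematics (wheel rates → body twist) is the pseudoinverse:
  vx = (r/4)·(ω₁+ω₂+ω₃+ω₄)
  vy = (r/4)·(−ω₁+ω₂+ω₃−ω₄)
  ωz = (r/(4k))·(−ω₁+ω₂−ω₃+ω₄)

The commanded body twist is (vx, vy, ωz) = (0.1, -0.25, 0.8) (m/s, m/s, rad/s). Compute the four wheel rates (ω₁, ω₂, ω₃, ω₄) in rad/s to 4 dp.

k = lx + ly = 0.15 + 0.2 = 0.3500;  k·ωz = 0.3500·0.8 = 0.2800
ω₁ (FL) = (vx − vy − k·ωz)/r = 0.0700/0.05 = 1.4000
ω₂ (FR) = (vx + vy + k·ωz)/r = 0.1300/0.05 = 2.6000
ω₃ (RL) = (vx + vy − k·ωz)/r = -0.4300/0.05 = -8.6000
ω₄ (RR) = (vx − vy + k·ωz)/r = 0.6300/0.05 = 12.6000

(1.4000, 2.6000, -8.6000, 12.6000)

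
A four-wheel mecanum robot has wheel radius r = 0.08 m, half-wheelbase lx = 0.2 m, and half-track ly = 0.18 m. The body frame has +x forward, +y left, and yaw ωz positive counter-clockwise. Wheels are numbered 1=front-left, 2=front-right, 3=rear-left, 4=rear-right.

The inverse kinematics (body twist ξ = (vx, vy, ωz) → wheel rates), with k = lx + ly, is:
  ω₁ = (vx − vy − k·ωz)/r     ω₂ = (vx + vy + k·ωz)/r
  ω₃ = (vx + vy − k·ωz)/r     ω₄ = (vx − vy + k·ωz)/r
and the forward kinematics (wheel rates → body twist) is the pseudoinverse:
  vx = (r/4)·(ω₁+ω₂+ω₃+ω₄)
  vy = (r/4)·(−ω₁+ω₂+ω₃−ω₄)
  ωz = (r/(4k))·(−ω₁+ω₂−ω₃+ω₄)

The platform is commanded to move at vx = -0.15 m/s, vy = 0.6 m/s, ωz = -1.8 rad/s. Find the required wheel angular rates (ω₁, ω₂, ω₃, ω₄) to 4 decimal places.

(-0.8250, -2.9250, 14.1750, -17.9250)

k = lx + ly = 0.2 + 0.18 = 0.3800;  k·ωz = 0.3800·-1.8 = -0.6840
ω₁ (FL) = (vx − vy − k·ωz)/r = -0.0660/0.08 = -0.8250
ω₂ (FR) = (vx + vy + k·ωz)/r = -0.2340/0.08 = -2.9250
ω₃ (RL) = (vx + vy − k·ωz)/r = 1.1340/0.08 = 14.1750
ω₄ (RR) = (vx − vy + k·ωz)/r = -1.4340/0.08 = -17.9250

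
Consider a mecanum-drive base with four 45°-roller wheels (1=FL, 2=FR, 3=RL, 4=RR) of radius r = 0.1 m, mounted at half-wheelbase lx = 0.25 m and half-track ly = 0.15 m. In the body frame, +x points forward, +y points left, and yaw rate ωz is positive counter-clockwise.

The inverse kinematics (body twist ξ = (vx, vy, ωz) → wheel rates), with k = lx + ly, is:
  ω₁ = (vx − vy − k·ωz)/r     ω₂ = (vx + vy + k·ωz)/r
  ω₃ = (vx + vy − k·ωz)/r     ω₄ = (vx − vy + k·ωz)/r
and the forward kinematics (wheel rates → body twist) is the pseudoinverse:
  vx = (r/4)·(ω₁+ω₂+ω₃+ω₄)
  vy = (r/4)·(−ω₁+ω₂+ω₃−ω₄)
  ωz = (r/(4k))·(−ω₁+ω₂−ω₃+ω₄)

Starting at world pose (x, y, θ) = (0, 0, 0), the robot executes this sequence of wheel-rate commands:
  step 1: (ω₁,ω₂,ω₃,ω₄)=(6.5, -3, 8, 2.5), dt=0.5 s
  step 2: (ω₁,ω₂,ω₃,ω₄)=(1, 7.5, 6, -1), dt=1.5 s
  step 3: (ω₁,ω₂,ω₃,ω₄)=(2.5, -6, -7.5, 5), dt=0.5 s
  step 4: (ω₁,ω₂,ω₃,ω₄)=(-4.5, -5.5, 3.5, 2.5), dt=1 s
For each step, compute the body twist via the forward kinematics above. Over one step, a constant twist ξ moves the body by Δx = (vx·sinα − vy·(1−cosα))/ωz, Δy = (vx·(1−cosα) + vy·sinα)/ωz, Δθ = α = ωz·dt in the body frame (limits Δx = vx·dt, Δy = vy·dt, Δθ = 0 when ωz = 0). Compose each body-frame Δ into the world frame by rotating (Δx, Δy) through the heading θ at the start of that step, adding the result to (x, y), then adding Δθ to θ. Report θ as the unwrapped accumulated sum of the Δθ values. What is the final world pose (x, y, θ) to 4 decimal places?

(0.5704, -0.0408, -0.5156)

step 1: ξ=(vx,vy,ωz)=(0.3500, -0.1000, -0.9375), dt=0.5 → body Δ=(0.1572, -0.0885, -0.4688) → world pose (0.1572, -0.0885, -0.4688)
step 2: ξ=(vx,vy,ωz)=(0.3375, 0.3375, -0.0312), dt=1.5 → body Δ=(0.5179, 0.4942, -0.0469) → world pose (0.8425, 0.1184, -0.5156)
step 3: ξ=(vx,vy,ωz)=(-0.1500, -0.5250, 0.2500), dt=0.5 → body Δ=(-0.0584, -0.2665, 0.1250) → world pose (0.6603, -0.0846, -0.3906)
step 4: ξ=(vx,vy,ωz)=(-0.1000, 0.0000, -0.1250), dt=1.0 → body Δ=(-0.0997, 0.0062, -0.1250) → world pose (0.5704, -0.0408, -0.5156)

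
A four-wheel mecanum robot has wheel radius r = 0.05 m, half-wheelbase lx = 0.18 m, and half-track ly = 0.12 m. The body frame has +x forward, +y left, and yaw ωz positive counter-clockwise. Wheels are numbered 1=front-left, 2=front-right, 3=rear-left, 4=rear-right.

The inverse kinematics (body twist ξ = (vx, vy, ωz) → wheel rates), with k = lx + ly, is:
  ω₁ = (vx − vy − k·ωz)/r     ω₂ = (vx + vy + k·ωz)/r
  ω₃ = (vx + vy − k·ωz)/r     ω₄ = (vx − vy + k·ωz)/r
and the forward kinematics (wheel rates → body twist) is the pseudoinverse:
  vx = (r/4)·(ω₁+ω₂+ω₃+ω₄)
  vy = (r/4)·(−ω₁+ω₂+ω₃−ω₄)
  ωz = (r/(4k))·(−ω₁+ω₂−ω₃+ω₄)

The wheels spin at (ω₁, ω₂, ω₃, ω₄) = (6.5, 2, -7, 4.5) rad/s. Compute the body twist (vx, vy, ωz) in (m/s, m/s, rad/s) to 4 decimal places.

k = lx + ly = 0.18 + 0.12 = 0.3000
ω₁+ω₂+ω₃+ω₄ = 6.0000  →  vx = (0.05/4)·6.0000 = 0.0750
−ω₁+ω₂+ω₃−ω₄ = -16.0000  →  vy = (0.05/4)·-16.0000 = -0.2000
−ω₁+ω₂−ω₃+ω₄ = 7.0000  →  ωz = (0.05/1.2000)·7.0000 = 0.2917

(0.0750, -0.2000, 0.2917)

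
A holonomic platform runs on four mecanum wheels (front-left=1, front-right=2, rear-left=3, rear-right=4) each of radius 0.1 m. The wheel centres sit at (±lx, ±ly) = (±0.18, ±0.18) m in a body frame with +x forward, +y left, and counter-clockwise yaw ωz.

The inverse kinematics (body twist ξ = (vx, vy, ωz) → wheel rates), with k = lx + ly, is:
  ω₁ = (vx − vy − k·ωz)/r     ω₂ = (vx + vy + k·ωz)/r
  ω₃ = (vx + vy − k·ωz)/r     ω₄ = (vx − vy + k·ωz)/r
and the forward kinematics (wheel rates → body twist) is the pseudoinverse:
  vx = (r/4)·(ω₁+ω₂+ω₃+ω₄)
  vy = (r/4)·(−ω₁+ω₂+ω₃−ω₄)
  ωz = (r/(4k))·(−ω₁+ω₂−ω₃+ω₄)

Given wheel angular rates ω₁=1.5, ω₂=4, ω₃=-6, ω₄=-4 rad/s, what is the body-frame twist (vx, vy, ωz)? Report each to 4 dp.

(-0.1125, 0.0125, 0.3125)

k = lx + ly = 0.18 + 0.18 = 0.3600
ω₁+ω₂+ω₃+ω₄ = -4.5000  →  vx = (0.1/4)·-4.5000 = -0.1125
−ω₁+ω₂+ω₃−ω₄ = 0.5000  →  vy = (0.1/4)·0.5000 = 0.0125
−ω₁+ω₂−ω₃+ω₄ = 4.5000  →  ωz = (0.1/1.4400)·4.5000 = 0.3125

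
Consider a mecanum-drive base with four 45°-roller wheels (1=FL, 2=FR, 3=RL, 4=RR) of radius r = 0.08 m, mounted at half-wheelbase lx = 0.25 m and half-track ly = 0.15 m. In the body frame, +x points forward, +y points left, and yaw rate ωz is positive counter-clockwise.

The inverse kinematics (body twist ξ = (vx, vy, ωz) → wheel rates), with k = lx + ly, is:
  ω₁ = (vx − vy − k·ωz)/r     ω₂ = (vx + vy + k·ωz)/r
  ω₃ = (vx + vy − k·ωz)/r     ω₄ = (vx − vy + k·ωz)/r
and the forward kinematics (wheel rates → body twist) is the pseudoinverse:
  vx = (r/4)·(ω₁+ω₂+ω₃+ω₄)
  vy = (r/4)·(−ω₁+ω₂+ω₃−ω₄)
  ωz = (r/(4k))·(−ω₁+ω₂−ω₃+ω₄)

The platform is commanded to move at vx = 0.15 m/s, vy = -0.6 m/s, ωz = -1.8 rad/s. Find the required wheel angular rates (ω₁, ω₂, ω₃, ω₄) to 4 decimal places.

(18.3750, -14.6250, 3.3750, 0.3750)

k = lx + ly = 0.25 + 0.15 = 0.4000;  k·ωz = 0.4000·-1.8 = -0.7200
ω₁ (FL) = (vx − vy − k·ωz)/r = 1.4700/0.08 = 18.3750
ω₂ (FR) = (vx + vy + k·ωz)/r = -1.1700/0.08 = -14.6250
ω₃ (RL) = (vx + vy − k·ωz)/r = 0.2700/0.08 = 3.3750
ω₄ (RR) = (vx − vy + k·ωz)/r = 0.0300/0.08 = 0.3750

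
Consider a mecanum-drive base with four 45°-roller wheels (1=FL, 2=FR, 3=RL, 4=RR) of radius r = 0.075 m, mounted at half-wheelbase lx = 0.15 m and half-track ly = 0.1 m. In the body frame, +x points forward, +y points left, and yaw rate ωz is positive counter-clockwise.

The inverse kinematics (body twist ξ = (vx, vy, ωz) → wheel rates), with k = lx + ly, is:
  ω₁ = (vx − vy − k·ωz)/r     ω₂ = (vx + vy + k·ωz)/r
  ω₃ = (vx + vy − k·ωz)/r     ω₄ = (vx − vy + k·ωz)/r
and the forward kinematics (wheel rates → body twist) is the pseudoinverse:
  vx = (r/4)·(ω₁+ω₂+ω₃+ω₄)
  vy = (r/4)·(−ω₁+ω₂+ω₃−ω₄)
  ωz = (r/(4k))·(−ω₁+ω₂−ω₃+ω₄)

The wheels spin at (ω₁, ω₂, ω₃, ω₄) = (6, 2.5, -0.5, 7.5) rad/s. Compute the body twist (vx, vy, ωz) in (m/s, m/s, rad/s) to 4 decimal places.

k = lx + ly = 0.15 + 0.1 = 0.2500
ω₁+ω₂+ω₃+ω₄ = 15.5000  →  vx = (0.075/4)·15.5000 = 0.2906
−ω₁+ω₂+ω₃−ω₄ = -11.5000  →  vy = (0.075/4)·-11.5000 = -0.2156
−ω₁+ω₂−ω₃+ω₄ = 4.5000  →  ωz = (0.075/1.0000)·4.5000 = 0.3375

(0.2906, -0.2156, 0.3375)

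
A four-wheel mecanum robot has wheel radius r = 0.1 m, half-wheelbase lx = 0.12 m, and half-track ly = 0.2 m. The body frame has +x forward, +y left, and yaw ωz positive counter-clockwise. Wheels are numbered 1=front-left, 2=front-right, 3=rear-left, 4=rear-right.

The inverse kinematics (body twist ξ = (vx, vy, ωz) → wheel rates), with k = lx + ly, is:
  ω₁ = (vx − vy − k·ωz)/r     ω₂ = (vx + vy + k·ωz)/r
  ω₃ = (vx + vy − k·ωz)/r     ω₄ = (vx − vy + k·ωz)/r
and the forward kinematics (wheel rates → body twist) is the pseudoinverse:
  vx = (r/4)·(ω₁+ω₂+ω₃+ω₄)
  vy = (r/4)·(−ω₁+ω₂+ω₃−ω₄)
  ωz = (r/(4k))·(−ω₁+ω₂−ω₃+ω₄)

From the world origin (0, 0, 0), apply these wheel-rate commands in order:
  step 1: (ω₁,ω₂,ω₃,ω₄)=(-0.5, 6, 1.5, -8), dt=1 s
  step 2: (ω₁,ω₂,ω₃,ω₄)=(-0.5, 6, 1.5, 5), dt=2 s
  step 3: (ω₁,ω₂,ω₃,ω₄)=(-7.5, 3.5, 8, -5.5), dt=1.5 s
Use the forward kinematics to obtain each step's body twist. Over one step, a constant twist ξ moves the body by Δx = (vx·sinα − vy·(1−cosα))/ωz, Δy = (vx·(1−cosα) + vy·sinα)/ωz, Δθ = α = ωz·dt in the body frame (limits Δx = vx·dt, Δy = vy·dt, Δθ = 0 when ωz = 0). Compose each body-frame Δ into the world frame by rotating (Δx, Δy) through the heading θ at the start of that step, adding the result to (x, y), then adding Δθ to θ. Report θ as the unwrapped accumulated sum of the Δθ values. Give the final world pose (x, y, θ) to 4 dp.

step 1: ξ=(vx,vy,ωz)=(-0.0250, 0.4000, -0.2344), dt=1.0 → body Δ=(0.0219, 0.3993, -0.2344) → world pose (0.0219, 0.3993, -0.2344)
step 2: ξ=(vx,vy,ωz)=(0.3000, 0.0750, 0.7812), dt=2.0 → body Δ=(0.2888, 0.4768, 1.5625) → world pose (0.4135, 0.7960, 1.3281)
step 3: ξ=(vx,vy,ωz)=(-0.0375, 0.6125, -0.1953), dt=1.5 → body Δ=(0.0782, 0.9138, -0.2930) → world pose (-0.4548, 1.0915, 1.0352)

(-0.4548, 1.0915, 1.0352)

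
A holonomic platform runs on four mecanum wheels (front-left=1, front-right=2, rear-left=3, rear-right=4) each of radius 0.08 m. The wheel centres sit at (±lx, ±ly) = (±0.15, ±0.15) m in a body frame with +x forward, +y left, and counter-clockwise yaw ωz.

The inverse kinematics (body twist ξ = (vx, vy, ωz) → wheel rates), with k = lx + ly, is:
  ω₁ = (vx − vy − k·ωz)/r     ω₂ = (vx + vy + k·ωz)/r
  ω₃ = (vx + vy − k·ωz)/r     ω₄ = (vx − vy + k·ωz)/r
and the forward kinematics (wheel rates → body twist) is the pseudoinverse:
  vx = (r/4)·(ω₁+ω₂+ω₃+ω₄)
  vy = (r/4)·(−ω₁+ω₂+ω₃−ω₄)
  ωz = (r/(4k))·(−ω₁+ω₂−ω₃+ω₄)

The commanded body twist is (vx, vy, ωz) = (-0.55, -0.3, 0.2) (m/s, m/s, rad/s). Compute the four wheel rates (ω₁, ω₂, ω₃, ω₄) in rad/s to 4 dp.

k = lx + ly = 0.15 + 0.15 = 0.3000;  k·ωz = 0.3000·0.2 = 0.0600
ω₁ (FL) = (vx − vy − k·ωz)/r = -0.3100/0.08 = -3.8750
ω₂ (FR) = (vx + vy + k·ωz)/r = -0.7900/0.08 = -9.8750
ω₃ (RL) = (vx + vy − k·ωz)/r = -0.9100/0.08 = -11.3750
ω₄ (RR) = (vx − vy + k·ωz)/r = -0.1900/0.08 = -2.3750

(-3.8750, -9.8750, -11.3750, -2.3750)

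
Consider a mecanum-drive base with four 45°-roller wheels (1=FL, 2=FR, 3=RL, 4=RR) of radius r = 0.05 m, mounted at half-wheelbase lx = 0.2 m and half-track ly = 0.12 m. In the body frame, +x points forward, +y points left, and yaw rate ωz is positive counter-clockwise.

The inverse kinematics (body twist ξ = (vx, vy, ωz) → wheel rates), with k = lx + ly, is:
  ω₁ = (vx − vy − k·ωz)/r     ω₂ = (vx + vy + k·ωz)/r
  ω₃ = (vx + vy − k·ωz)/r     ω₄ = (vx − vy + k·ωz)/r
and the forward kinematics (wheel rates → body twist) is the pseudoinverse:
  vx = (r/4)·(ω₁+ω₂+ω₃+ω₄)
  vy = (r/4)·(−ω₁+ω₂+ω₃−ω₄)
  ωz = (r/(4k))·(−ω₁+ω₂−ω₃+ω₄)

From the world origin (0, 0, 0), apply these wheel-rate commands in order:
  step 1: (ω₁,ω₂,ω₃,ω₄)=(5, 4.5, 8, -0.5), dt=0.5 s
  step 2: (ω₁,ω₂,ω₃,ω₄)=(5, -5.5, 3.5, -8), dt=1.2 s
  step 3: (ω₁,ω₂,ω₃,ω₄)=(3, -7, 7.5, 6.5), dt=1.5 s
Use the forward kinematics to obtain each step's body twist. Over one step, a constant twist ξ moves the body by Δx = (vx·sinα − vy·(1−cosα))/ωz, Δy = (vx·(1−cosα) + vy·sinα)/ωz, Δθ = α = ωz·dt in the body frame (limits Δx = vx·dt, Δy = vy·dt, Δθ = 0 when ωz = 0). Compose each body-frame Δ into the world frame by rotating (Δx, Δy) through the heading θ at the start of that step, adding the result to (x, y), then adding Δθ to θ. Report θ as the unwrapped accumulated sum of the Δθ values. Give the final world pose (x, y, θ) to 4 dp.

(-0.0941, -0.0938, -1.8516)

step 1: ξ=(vx,vy,ωz)=(0.2125, 0.1000, -0.3516), dt=0.5 → body Δ=(0.1101, 0.0404, -0.1758) → world pose (0.1101, 0.0404, -0.1758)
step 2: ξ=(vx,vy,ωz)=(-0.0625, 0.0125, -0.8594), dt=1.2 → body Δ=(-0.0553, 0.0478, -1.0312) → world pose (0.0640, 0.0972, -1.2070)
step 3: ξ=(vx,vy,ωz)=(0.1250, -0.1125, -0.4297), dt=1.5 → body Δ=(0.1223, -0.2157, -0.6445) → world pose (-0.0941, -0.0938, -1.8516)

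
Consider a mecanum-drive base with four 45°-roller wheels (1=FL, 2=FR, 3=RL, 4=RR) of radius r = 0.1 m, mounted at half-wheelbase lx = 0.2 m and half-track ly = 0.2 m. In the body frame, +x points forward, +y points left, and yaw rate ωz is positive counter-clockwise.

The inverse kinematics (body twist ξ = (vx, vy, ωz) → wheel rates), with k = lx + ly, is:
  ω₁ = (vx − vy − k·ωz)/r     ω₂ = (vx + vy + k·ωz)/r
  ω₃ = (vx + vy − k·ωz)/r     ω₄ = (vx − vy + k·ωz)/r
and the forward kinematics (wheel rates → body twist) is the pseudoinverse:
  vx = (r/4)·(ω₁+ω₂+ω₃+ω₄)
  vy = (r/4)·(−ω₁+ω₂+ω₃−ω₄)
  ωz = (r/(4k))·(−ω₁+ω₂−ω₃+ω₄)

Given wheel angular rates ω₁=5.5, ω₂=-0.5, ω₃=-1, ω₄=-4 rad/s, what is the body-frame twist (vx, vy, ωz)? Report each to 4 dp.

(0.0000, -0.0750, -0.5625)

k = lx + ly = 0.2 + 0.2 = 0.4000
ω₁+ω₂+ω₃+ω₄ = 0.0000  →  vx = (0.1/4)·0.0000 = 0.0000
−ω₁+ω₂+ω₃−ω₄ = -3.0000  →  vy = (0.1/4)·-3.0000 = -0.0750
−ω₁+ω₂−ω₃+ω₄ = -9.0000  →  ωz = (0.1/1.6000)·-9.0000 = -0.5625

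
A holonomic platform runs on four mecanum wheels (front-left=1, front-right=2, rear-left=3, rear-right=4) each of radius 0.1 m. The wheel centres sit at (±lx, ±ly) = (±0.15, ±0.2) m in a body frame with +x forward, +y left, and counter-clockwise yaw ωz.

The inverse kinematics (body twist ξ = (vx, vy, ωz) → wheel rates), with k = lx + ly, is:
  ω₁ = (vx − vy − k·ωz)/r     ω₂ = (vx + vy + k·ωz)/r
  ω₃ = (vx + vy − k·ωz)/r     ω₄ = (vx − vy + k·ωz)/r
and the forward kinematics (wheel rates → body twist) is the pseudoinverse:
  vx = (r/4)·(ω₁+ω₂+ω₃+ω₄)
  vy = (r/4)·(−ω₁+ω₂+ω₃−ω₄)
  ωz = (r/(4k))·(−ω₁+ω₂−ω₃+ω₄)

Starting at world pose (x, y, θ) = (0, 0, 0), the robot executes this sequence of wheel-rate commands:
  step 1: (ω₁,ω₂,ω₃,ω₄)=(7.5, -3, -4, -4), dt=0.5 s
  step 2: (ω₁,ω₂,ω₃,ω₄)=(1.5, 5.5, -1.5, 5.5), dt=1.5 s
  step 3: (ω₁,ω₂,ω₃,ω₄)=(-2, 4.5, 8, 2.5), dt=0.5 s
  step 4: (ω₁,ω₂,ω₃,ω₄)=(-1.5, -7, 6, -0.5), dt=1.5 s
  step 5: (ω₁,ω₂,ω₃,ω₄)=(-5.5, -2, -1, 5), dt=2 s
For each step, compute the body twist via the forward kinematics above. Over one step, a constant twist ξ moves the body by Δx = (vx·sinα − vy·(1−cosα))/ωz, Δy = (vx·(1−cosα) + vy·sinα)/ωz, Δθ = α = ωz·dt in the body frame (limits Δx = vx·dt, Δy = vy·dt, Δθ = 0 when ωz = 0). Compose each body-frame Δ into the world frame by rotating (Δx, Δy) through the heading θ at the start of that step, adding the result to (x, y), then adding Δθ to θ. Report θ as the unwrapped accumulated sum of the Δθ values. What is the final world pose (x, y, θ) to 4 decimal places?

step 1: ξ=(vx,vy,ωz)=(-0.0875, -0.2625, -0.7500), dt=0.5 → body Δ=(-0.0671, -0.1201, -0.3750) → world pose (-0.0671, -0.1201, -0.3750)
step 2: ξ=(vx,vy,ωz)=(0.2750, -0.0750, 0.7857), dt=1.5 → body Δ=(0.3824, 0.1280, 1.1786) → world pose (0.3356, -0.1410, 0.8036)
step 3: ξ=(vx,vy,ωz)=(0.3250, 0.3000, 0.0714), dt=0.5 → body Δ=(0.1598, 0.1529, 0.0357) → world pose (0.3365, 0.0801, 0.8393)
step 4: ξ=(vx,vy,ωz)=(-0.0750, 0.0250, -0.8571), dt=1.5 → body Δ=(-0.0630, 0.0909, -1.2857) → world pose (0.2268, 0.0939, -0.4464)
step 5: ξ=(vx,vy,ωz)=(-0.0875, -0.0625, 0.6786), dt=2.0 → body Δ=(-0.0534, -0.1916, 1.3571) → world pose (0.0959, -0.0558, 0.9107)

(0.0959, -0.0558, 0.9107)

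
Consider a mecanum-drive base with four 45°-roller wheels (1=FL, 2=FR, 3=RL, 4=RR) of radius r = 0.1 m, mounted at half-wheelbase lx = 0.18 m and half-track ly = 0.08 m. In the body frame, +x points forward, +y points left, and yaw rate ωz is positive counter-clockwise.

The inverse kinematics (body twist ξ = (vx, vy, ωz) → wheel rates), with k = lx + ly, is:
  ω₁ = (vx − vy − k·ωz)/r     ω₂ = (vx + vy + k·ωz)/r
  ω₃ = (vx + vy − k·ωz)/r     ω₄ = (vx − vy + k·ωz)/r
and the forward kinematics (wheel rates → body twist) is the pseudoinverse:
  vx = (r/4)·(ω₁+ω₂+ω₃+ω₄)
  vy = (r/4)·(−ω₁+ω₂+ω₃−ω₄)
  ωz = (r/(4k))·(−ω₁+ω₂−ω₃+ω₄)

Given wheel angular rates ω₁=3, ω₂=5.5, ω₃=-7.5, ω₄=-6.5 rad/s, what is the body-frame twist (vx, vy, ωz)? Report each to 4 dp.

k = lx + ly = 0.18 + 0.08 = 0.2600
ω₁+ω₂+ω₃+ω₄ = -5.5000  →  vx = (0.1/4)·-5.5000 = -0.1375
−ω₁+ω₂+ω₃−ω₄ = 1.5000  →  vy = (0.1/4)·1.5000 = 0.0375
−ω₁+ω₂−ω₃+ω₄ = 3.5000  →  ωz = (0.1/1.0400)·3.5000 = 0.3365

(-0.1375, 0.0375, 0.3365)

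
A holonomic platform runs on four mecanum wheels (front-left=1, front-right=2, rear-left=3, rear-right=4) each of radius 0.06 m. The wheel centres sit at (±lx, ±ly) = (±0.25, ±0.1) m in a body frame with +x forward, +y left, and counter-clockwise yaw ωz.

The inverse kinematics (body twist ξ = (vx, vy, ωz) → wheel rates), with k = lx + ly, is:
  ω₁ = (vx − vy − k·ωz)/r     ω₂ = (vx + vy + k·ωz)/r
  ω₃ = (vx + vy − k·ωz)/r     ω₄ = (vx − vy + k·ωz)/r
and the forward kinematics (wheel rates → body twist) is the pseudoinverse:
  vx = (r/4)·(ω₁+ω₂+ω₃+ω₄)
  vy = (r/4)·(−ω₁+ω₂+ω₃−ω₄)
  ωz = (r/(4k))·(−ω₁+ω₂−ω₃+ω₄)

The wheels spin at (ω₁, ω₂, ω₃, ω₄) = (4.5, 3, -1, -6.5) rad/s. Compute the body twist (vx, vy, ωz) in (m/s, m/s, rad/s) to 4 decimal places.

(0.0000, 0.0600, -0.3000)

k = lx + ly = 0.25 + 0.1 = 0.3500
ω₁+ω₂+ω₃+ω₄ = 0.0000  →  vx = (0.06/4)·0.0000 = 0.0000
−ω₁+ω₂+ω₃−ω₄ = 4.0000  →  vy = (0.06/4)·4.0000 = 0.0600
−ω₁+ω₂−ω₃+ω₄ = -7.0000  →  ωz = (0.06/1.4000)·-7.0000 = -0.3000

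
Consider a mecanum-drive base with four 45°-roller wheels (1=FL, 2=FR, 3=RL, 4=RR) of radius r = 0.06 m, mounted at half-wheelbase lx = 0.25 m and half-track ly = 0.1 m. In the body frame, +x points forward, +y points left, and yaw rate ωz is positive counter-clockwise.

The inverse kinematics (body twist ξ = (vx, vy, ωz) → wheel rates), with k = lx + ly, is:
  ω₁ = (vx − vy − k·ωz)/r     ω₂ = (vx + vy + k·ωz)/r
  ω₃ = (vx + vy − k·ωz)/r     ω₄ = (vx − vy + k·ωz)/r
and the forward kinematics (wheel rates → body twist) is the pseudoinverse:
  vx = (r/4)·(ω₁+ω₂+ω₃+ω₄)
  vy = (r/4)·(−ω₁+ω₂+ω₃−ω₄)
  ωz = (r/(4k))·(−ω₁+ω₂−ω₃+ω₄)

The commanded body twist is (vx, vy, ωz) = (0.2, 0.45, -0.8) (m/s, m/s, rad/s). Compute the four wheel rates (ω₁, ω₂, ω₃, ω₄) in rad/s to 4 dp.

(0.5000, 6.1667, 15.5000, -8.8333)

k = lx + ly = 0.25 + 0.1 = 0.3500;  k·ωz = 0.3500·-0.8 = -0.2800
ω₁ (FL) = (vx − vy − k·ωz)/r = 0.0300/0.06 = 0.5000
ω₂ (FR) = (vx + vy + k·ωz)/r = 0.3700/0.06 = 6.1667
ω₃ (RL) = (vx + vy − k·ωz)/r = 0.9300/0.06 = 15.5000
ω₄ (RR) = (vx − vy + k·ωz)/r = -0.5300/0.06 = -8.8333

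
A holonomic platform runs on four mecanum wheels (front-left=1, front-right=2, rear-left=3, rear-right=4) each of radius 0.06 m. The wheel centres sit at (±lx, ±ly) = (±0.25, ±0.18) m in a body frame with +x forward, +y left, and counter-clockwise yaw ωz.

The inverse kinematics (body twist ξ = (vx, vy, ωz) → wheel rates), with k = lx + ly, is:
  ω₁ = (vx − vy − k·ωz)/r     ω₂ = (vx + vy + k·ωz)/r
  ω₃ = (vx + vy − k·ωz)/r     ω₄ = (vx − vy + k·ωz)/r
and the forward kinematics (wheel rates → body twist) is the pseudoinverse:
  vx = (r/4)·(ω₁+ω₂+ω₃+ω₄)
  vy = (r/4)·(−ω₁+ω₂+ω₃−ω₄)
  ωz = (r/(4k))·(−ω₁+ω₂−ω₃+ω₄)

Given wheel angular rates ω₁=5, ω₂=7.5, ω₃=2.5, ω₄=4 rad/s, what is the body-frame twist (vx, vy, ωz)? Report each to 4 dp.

(0.2850, 0.0150, 0.1395)

k = lx + ly = 0.25 + 0.18 = 0.4300
ω₁+ω₂+ω₃+ω₄ = 19.0000  →  vx = (0.06/4)·19.0000 = 0.2850
−ω₁+ω₂+ω₃−ω₄ = 1.0000  →  vy = (0.06/4)·1.0000 = 0.0150
−ω₁+ω₂−ω₃+ω₄ = 4.0000  →  ωz = (0.06/1.7200)·4.0000 = 0.1395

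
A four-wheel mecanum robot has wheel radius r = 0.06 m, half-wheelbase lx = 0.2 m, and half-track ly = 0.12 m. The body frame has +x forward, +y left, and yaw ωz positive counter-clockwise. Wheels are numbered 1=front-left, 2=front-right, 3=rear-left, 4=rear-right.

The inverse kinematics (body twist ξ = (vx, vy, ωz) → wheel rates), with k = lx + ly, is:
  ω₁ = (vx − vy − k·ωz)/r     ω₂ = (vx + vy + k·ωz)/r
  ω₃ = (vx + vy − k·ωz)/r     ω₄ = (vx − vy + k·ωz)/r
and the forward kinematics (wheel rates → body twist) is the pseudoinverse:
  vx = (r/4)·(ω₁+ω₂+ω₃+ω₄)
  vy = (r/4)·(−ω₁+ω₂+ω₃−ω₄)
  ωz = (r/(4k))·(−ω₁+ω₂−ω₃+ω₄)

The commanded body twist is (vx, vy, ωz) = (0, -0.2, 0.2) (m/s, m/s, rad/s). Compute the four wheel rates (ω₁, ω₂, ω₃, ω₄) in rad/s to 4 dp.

(2.2667, -2.2667, -4.4000, 4.4000)

k = lx + ly = 0.2 + 0.12 = 0.3200;  k·ωz = 0.3200·0.2 = 0.0640
ω₁ (FL) = (vx − vy − k·ωz)/r = 0.1360/0.06 = 2.2667
ω₂ (FR) = (vx + vy + k·ωz)/r = -0.1360/0.06 = -2.2667
ω₃ (RL) = (vx + vy − k·ωz)/r = -0.2640/0.06 = -4.4000
ω₄ (RR) = (vx − vy + k·ωz)/r = 0.2640/0.06 = 4.4000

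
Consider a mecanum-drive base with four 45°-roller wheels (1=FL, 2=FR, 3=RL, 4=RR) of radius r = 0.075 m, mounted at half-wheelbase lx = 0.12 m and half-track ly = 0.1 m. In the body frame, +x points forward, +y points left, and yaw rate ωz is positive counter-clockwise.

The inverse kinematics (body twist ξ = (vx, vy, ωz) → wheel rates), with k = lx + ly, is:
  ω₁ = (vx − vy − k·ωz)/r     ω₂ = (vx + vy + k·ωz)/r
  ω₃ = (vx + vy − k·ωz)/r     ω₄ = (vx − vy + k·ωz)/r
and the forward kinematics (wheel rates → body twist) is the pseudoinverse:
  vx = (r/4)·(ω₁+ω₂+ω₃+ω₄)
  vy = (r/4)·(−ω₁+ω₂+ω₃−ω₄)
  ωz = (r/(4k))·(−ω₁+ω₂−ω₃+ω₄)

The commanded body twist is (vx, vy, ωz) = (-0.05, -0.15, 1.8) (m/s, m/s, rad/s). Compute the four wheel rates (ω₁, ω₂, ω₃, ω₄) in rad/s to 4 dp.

(-3.9467, 2.6133, -7.9467, 6.6133)

k = lx + ly = 0.12 + 0.1 = 0.2200;  k·ωz = 0.2200·1.8 = 0.3960
ω₁ (FL) = (vx − vy − k·ωz)/r = -0.2960/0.075 = -3.9467
ω₂ (FR) = (vx + vy + k·ωz)/r = 0.1960/0.075 = 2.6133
ω₃ (RL) = (vx + vy − k·ωz)/r = -0.5960/0.075 = -7.9467
ω₄ (RR) = (vx − vy + k·ωz)/r = 0.4960/0.075 = 6.6133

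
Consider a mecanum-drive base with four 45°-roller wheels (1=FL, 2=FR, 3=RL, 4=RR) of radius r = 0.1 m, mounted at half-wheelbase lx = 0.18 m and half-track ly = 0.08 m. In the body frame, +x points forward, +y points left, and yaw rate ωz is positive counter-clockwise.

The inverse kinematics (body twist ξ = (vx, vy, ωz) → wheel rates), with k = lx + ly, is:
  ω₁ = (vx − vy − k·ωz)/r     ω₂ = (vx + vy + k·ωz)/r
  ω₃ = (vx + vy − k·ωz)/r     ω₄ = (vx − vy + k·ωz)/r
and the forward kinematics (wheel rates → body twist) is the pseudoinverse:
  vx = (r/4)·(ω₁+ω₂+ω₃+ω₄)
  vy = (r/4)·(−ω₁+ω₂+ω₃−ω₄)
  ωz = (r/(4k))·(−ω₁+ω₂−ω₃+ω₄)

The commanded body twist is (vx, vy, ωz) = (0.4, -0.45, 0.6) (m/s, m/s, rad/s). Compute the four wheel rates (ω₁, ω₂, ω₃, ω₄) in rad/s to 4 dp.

k = lx + ly = 0.18 + 0.08 = 0.2600;  k·ωz = 0.2600·0.6 = 0.1560
ω₁ (FL) = (vx − vy − k·ωz)/r = 0.6940/0.1 = 6.9400
ω₂ (FR) = (vx + vy + k·ωz)/r = 0.1060/0.1 = 1.0600
ω₃ (RL) = (vx + vy − k·ωz)/r = -0.2060/0.1 = -2.0600
ω₄ (RR) = (vx − vy + k·ωz)/r = 1.0060/0.1 = 10.0600

(6.9400, 1.0600, -2.0600, 10.0600)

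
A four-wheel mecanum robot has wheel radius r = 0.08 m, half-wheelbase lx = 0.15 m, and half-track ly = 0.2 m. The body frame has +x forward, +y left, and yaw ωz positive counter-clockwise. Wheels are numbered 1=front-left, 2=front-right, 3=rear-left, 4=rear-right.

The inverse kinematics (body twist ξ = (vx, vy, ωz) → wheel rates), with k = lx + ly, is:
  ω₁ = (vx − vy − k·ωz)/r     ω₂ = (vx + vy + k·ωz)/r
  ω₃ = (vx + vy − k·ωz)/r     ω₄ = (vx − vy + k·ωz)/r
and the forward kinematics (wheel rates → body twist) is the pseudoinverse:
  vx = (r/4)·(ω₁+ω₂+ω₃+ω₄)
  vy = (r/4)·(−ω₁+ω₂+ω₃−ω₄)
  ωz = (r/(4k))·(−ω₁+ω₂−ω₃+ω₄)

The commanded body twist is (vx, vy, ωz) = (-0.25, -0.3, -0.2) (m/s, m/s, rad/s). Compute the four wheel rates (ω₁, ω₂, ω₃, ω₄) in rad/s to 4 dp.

k = lx + ly = 0.15 + 0.2 = 0.3500;  k·ωz = 0.3500·-0.2 = -0.0700
ω₁ (FL) = (vx − vy − k·ωz)/r = 0.1200/0.08 = 1.5000
ω₂ (FR) = (vx + vy + k·ωz)/r = -0.6200/0.08 = -7.7500
ω₃ (RL) = (vx + vy − k·ωz)/r = -0.4800/0.08 = -6.0000
ω₄ (RR) = (vx − vy + k·ωz)/r = -0.0200/0.08 = -0.2500

(1.5000, -7.7500, -6.0000, -0.2500)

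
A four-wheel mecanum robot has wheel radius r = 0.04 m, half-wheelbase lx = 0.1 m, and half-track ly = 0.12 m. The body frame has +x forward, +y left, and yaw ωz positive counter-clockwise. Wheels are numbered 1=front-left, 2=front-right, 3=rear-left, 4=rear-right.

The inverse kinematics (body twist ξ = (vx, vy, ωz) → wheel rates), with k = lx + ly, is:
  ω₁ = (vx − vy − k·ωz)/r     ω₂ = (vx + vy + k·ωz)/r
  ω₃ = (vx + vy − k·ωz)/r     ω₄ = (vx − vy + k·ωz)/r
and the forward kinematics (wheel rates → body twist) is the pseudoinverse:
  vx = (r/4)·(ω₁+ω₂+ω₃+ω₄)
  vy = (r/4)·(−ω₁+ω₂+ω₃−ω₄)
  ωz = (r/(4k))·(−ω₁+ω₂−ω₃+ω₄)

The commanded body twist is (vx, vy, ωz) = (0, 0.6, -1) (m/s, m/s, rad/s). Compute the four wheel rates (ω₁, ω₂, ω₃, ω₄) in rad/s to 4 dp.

k = lx + ly = 0.1 + 0.12 = 0.2200;  k·ωz = 0.2200·-1 = -0.2200
ω₁ (FL) = (vx − vy − k·ωz)/r = -0.3800/0.04 = -9.5000
ω₂ (FR) = (vx + vy + k·ωz)/r = 0.3800/0.04 = 9.5000
ω₃ (RL) = (vx + vy − k·ωz)/r = 0.8200/0.04 = 20.5000
ω₄ (RR) = (vx − vy + k·ωz)/r = -0.8200/0.04 = -20.5000

(-9.5000, 9.5000, 20.5000, -20.5000)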